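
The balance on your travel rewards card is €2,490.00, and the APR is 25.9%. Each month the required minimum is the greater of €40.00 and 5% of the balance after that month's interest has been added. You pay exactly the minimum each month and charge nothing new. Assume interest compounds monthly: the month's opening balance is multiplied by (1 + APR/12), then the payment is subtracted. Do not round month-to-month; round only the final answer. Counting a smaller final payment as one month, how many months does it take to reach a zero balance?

65 months

Monthly rate r = 25.9%/12 = 2.15833% = 0.0215833.
While 5% of the post-interest balance exceeds €40.00, each month B ← (B·(1+r))·(1 − 0.05), i.e. B shrinks by the factor (1+r)·0.95 = 0.9705.
This holds for months 1–39. Entering month 40 the balance is €774.64; 5% of the post-interest balance is now below €40.00, so the flat €40.00 minimum applies from here.
From month 40 a fixed €40.00 at rate r clears €774.64 in 26 more payments. Total: 39 + 26 = 65 months.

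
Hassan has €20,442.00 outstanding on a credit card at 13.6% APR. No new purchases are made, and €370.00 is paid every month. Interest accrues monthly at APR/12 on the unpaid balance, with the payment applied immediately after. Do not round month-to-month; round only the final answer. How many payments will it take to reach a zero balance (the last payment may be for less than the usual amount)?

88 months

Monthly rate r = 13.6%/12 = 1.13333% = 0.0113333.
Recurrence: B ← B·(1+r) − €370.00.
Month 1: interest €231.68; balance after payment €20,303.68.
Month 2: interest €230.11; balance after payment €20,163.78.
Closed form: n = −ln(1 − rB₀/P)/ln(1+r) = −ln(0.37385)/ln(1.01133) ≈ 87.306, so the balance reaches zero during payment 88.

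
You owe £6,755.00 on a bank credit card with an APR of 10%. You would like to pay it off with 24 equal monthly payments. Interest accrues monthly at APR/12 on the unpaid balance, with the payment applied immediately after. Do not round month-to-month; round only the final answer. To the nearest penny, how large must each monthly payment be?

£311.71

Monthly rate r = 10%/12 = 0.833333% = 0.00833333.
Level-payment amortization: P = B₀·r / (1 − (1+r)^(−n)) = 6755.00·0.00833333 / (1 − 1.00833^(−24)).
Denominator 1 − (1+r)^(−24) = 0.180590457.
P = 56.2917 / 0.180590457 ≈ 311.71.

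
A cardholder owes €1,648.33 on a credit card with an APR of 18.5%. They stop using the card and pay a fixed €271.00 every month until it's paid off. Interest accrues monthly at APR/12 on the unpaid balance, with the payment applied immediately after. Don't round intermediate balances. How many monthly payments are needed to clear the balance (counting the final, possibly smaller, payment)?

7 payments

Monthly rate r = 18.5%/12 = 1.54167% = 0.0154167.
Recurrence: B ← B·(1+r) − €271.00.
Month 1: interest €25.41; balance after payment €1,402.74.
Month 2: interest €21.63; balance after payment €1,153.37.
Closed form: n = −ln(1 − rB₀/P)/ln(1+r) = −ln(0.90623)/ln(1.01542) ≈ 6.436, so the balance reaches zero during payment 7.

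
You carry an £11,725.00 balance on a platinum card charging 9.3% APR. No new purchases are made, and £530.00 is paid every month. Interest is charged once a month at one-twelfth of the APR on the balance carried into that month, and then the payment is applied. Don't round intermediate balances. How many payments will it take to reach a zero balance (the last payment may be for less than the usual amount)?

25 payments

Monthly rate r = 9.3%/12 = 0.775% = 0.00775.
Recurrence: B ← B·(1+r) − £530.00.
Month 1: interest £90.87; balance after payment £11,285.87.
Month 2: interest £87.47; balance after payment £10,843.33.
Closed form: n = −ln(1 − rB₀/P)/ln(1+r) = −ln(0.82855)/ln(1.00775) ≈ 24.362, so the balance reaches zero during payment 25.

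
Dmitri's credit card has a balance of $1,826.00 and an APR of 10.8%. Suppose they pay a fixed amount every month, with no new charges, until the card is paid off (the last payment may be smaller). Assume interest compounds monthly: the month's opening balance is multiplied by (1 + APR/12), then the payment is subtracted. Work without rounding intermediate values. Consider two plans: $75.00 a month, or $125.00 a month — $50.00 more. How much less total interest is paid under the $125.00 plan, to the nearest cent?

$103.84

Monthly rate r = 10.8%/12 = 0.9% = 0.009.
At $75.00/mo: n = ⌈−ln(1 − rB₀/P)/ln(1+r)⌉ = 28 payments (last $45.46); total interest = total paid − $1,826.00 = $244.46.
At $125.00/mo: 16 payments (last $91.62); total interest $140.62.
Interest saved = $244.46 − $140.62 = $103.84.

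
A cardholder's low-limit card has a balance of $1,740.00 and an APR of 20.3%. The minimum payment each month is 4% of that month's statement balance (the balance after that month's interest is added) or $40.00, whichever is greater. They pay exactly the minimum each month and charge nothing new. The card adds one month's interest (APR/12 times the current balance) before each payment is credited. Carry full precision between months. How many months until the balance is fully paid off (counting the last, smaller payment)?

56 months

Monthly rate r = 20.3%/12 = 1.69167% = 0.0169167.
While 4% of the post-interest balance exceeds $40.00, each month B ← (B·(1+r))·(1 − 0.04), i.e. B shrinks by the factor (1+r)·0.96 = 0.97624.
This holds for months 1–24. Entering month 25 the balance is $977.03; 4% of the post-interest balance is now below $40.00, so the flat $40.00 minimum applies from here.
From month 25 a fixed $40.00 at rate r clears $977.03 in 32 more payments. Total: 24 + 32 = 56 months.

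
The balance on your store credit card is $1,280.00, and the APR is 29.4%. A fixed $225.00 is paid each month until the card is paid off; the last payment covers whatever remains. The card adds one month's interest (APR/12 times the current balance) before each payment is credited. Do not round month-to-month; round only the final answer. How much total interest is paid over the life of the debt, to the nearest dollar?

$116

Monthly rate r = 29.4%/12 = 2.45% = 0.0245.
Payoff takes n = ⌈−ln(1 − rB₀/P)/ln(1+r)⌉ = ⌈6.201⌉ = 7 payments; the last is $45.72.
Total paid = 6·$225.00 + $45.72 = $1,395.72.
Total interest = total paid − principal = $1,395.72 − $1,280.00 = $115.72.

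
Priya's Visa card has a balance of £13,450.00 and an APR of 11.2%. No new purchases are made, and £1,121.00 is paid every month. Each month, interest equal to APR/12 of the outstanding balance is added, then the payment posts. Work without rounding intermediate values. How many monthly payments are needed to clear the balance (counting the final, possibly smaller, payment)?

Monthly rate r = 11.2%/12 = 0.933333% = 0.00933333.
Recurrence: B ← B·(1+r) − £1,121.00.
Month 1: interest £125.53; balance after payment £12,454.53.
Month 2: interest £116.24; balance after payment £11,449.78.
Closed form: n = −ln(1 − rB₀/P)/ln(1+r) = −ln(0.88802)/ln(1.00933) ≈ 12.784, so the balance reaches zero during payment 13.

13 months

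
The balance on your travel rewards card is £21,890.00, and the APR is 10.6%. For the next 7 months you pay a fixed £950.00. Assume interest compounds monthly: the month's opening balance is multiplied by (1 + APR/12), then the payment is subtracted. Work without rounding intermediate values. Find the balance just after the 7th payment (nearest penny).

Monthly rate r = 10.6%/12 = 0.883333% = 0.00883333.
Each month: B ← B·(1+r) − £950.00.
Month 1: interest £193.36; balance after payment £21,133.36.
Month 2: interest £186.68; balance after payment £20,370.04.
Month 3: interest £179.94; balance after payment £19,599.98.
Month 4: interest £173.13; balance after payment £18,823.11.
Month 5: interest £166.27; balance after payment £18,039.38.
Month 6: interest £159.35; balance after payment £17,248.73.
Month 7: interest £152.36; balance after payment £16,451.09.

£16,451.09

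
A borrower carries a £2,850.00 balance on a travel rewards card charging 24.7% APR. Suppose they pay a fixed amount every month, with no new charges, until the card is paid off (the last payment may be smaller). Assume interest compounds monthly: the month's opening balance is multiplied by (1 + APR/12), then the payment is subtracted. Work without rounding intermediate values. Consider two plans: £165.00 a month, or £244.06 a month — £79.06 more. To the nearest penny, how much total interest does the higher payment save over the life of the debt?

Monthly rate r = 24.7%/12 = 2.05833% = 0.0205833.
At £165.00/mo: n = ⌈−ln(1 − rB₀/P)/ln(1+r)⌉ = 22 payments (last £93.27); total interest = total paid − £2,850.00 = £708.27.
At £244.06/mo: 14 payments (last £120.95); total interest £443.73.
Interest saved = £708.27 − £443.73 = £264.54.

£264.54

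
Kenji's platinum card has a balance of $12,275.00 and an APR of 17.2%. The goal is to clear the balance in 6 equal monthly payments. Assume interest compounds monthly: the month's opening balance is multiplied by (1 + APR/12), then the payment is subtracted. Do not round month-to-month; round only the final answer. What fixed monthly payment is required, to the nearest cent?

Monthly rate r = 17.2%/12 = 1.43333% = 0.0143333.
Level-payment amortization: P = B₀·r / (1 − (1+r)^(−n)) = 12275.00·0.0143333 / (1 − 1.01433^(−6)).
Denominator 1 − (1+r)^(−6) = 0.0818454005.
P = 175.942 / 0.0818454005 ≈ 2149.68.

$2,149.68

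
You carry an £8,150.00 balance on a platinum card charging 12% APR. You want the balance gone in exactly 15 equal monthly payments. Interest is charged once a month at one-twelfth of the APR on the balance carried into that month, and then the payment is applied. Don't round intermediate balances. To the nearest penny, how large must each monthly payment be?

£587.81

Monthly rate r = 12%/12 = 1% = 0.01.
Level-payment amortization: P = B₀·r / (1 − (1+r)^(−n)) = 8150.00·0.01 / (1 − 1.01^(−15)).
Denominator 1 − (1+r)^(−15) = 0.138650525.
P = 81.5 / 0.138650525 ≈ 587.81.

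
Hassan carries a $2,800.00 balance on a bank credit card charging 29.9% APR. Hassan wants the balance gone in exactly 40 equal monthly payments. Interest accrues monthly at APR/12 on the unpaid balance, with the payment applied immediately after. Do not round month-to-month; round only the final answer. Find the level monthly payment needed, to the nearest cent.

$111.38

Monthly rate r = 29.9%/12 = 2.49167% = 0.0249167.
Level-payment amortization: P = B₀·r / (1 − (1+r)^(−n)) = 2800.00·0.0249167 / (1 − 1.02492^(−40)).
Denominator 1 − (1+r)^(−40) = 0.626356199.
P = 69.7667 / 0.626356199 ≈ 111.38.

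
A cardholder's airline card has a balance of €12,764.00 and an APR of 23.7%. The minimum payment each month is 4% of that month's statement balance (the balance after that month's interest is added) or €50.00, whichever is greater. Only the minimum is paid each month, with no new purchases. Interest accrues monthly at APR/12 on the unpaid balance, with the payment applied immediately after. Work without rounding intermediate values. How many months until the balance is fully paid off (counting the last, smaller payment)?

Monthly rate r = 23.7%/12 = 1.975% = 0.01975.
While 4% of the post-interest balance exceeds €50.00, each month B ← (B·(1+r))·(1 − 0.04), i.e. B shrinks by the factor (1+r)·0.96 = 0.97896.
This holds for months 1–111. Entering month 112 the balance is €1,204.75; 4% of the post-interest balance is now below €50.00, so the flat €50.00 minimum applies from here.
From month 112 a fixed €50.00 at rate r clears €1,204.75 in 34 more payments. Total: 111 + 34 = 145 months.

145 months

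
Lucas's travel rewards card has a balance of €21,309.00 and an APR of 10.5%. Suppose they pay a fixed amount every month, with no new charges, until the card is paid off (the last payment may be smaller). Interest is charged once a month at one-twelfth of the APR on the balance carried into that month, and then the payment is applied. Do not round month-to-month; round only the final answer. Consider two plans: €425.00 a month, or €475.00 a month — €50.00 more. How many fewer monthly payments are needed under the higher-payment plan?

9 fewer payments

Monthly rate r = 10.5%/12 = 0.875% = 0.00875.
At €425.00/mo: n = ⌈−ln(1 − rB₀/P)/ln(1+r)⌉ = 67 payments (last €124.19); total interest = total paid − €21,309.00 = €6,865.19.
At €475.00/mo: 58 payments (last €102.79); total interest €5,868.79.
Payments saved = 67 − 58 = 9.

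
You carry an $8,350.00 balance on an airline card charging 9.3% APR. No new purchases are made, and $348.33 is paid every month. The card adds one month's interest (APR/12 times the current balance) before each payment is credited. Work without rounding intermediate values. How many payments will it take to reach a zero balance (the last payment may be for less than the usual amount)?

Monthly rate r = 9.3%/12 = 0.775% = 0.00775.
Recurrence: B ← B·(1+r) − $348.33.
Month 1: interest $64.71; balance after payment $8,066.38.
Month 2: interest $62.51; balance after payment $7,780.57.
Closed form: n = −ln(1 − rB₀/P)/ln(1+r) = −ln(0.81422)/ln(1.00775) ≈ 26.622, so the balance reaches zero during payment 27.

27 months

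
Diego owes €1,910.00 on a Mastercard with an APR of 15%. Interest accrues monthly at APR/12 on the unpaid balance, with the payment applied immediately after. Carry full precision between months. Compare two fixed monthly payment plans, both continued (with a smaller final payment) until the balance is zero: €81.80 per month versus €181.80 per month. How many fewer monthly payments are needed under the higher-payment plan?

16 fewer payments

Monthly rate r = 15%/12 = 1.25% = 0.0125.
At €81.80/mo: n = ⌈−ln(1 − rB₀/P)/ln(1+r)⌉ = 28 payments (last €64.09); total interest = total paid − €1,910.00 = €362.69.
At €181.80/mo: 12 payments (last €60.83); total interest €150.63.
Payments saved = 28 − 12 = 16.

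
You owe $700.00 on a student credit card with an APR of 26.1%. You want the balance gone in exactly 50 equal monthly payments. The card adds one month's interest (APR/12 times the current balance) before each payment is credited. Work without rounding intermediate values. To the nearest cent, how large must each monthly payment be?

Monthly rate r = 26.1%/12 = 2.175% = 0.02175.
Level-payment amortization: P = B₀·r / (1 − (1+r)^(−n)) = 700.00·0.02175 / (1 − 1.02175^(−50)).
Denominator 1 − (1+r)^(−50) = 0.658989555.
P = 15.225 / 0.658989555 ≈ 23.10.

$23.10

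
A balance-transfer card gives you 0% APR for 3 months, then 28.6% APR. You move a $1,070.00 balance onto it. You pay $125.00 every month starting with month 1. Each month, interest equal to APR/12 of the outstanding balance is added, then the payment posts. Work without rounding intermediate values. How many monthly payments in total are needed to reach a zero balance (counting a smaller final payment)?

Promo months 1–3 at r₀ = 0%/12 = 0; months 4+ at r₁ = 28.6%/12 = 0.0238333.
After month 3 (no interest yet): B = $1,070.00 − 3·$125.00 = $695.00.
Then at r₁ with $125.00/mo: n₂ = −ln(1 − r₁·B/P)/ln(1+r₁) ≈ 6.04 → 7 more payments.

10 months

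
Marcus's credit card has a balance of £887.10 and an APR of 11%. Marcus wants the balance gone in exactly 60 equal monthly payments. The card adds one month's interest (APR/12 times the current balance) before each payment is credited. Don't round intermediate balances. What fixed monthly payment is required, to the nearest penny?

Monthly rate r = 11%/12 = 0.916667% = 0.00916667.
Level-payment amortization: P = B₀·r / (1 − (1+r)^(−n)) = 887.10·0.00916667 / (1 − 1.00917^(−60)).
Denominator 1 − (1+r)^(−60) = 0.42160281.
P = 8.13175 / 0.42160281 ≈ 19.29.

£19.29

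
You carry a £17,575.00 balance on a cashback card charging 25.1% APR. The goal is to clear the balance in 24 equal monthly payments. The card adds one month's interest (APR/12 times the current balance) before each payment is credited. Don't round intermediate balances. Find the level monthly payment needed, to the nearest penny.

£938.89

Monthly rate r = 25.1%/12 = 2.09167% = 0.0209167.
Level-payment amortization: P = B₀·r / (1 − (1+r)^(−n)) = 17575.00·0.0209167 / (1 − 1.02092^(−24)).
Denominator 1 − (1+r)^(−24) = 0.391538718.
P = 367.61 / 0.391538718 ≈ 938.89.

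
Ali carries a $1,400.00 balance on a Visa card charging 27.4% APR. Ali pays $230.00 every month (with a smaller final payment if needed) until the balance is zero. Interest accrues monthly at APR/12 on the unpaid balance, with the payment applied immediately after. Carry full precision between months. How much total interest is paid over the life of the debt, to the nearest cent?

Monthly rate r = 27.4%/12 = 2.28333% = 0.0228333.
Payoff takes n = ⌈−ln(1 − rB₀/P)/ln(1+r)⌉ = ⌈6.628⌉ = 7 payments; the last is $145.11.
Total paid = 6·$230.00 + $145.11 = $1,525.11.
Total interest = total paid − principal = $1,525.11 − $1,400.00 = $125.11.

$125.11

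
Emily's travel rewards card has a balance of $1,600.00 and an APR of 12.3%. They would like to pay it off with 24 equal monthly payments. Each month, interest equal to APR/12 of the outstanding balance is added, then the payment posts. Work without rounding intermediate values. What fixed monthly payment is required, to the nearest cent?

Monthly rate r = 12.3%/12 = 1.025% = 0.01025.
Level-payment amortization: P = B₀·r / (1 − (1+r)^(−n)) = 1600.00·0.01025 / (1 − 1.01025^(−24)).
Denominator 1 − (1+r)^(−24) = 0.217098038.
P = 16.4 / 0.217098038 ≈ 75.54.

$75.54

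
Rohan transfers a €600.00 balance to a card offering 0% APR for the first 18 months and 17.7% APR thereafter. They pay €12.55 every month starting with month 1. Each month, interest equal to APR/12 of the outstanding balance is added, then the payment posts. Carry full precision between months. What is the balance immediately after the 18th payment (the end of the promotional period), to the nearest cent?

Promo months 1–18 at r₀ = 0%/12 = 0; months 19+ at r₁ = 17.7%/12 = 0.01475.
After month 18 (no interest yet): B = €600.00 − 18·€12.55 = €374.10.

€374.10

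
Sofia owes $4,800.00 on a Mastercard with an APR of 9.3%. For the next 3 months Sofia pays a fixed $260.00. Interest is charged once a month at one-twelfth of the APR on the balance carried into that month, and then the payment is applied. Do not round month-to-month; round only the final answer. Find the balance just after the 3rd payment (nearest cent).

$4,126.41

Monthly rate r = 9.3%/12 = 0.775% = 0.00775.
Each month: B ← B·(1+r) − $260.00.
Month 1: interest $37.20; balance after payment $4,577.20.
Month 2: interest $35.47; balance after payment $4,352.67.
Month 3: interest $33.73; balance after payment $4,126.41.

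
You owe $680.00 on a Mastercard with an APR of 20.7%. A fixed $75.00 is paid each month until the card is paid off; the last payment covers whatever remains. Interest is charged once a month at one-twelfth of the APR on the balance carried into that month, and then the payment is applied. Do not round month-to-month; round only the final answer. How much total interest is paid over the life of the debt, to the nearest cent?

$65.86

Monthly rate r = 20.7%/12 = 1.725% = 0.01725.
Payoff takes n = ⌈−ln(1 − rB₀/P)/ln(1+r)⌉ = ⌈9.944⌉ = 10 payments; the last is $70.86.
Total paid = 9·$75.00 + $70.86 = $745.86.
Total interest = total paid − principal = $745.86 − $680.00 = $65.86.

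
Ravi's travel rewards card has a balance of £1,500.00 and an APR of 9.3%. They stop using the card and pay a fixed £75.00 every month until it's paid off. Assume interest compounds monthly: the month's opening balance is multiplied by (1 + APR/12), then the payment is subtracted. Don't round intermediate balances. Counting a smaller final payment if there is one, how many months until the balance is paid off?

22 months

Monthly rate r = 9.3%/12 = 0.775% = 0.00775.
Recurrence: B ← B·(1+r) − £75.00.
Month 1: interest £11.63; balance after payment £1,436.62.
Month 2: interest £11.13; balance after payment £1,372.76.
Closed form: n = −ln(1 − rB₀/P)/ln(1+r) = −ln(0.845)/ln(1.00775) ≈ 21.816, so the balance reaches zero during payment 22.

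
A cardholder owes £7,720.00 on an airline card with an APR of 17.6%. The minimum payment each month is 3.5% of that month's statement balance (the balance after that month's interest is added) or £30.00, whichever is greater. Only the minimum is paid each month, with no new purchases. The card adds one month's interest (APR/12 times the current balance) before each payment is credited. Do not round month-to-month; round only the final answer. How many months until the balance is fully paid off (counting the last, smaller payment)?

Monthly rate r = 17.6%/12 = 1.46667% = 0.0146667.
While 3.5% of the post-interest balance exceeds £30.00, each month B ← (B·(1+r))·(1 − 0.035), i.e. B shrinks by the factor (1+r)·0.965 = 0.97915.
This holds for months 1–106. Entering month 107 the balance is £827.55; 3.5% of the post-interest balance is now below £30.00, so the flat £30.00 minimum applies from here.
From month 107 a fixed £30.00 at rate r clears £827.55 in 36 more payments. Total: 106 + 36 = 142 months.

142 months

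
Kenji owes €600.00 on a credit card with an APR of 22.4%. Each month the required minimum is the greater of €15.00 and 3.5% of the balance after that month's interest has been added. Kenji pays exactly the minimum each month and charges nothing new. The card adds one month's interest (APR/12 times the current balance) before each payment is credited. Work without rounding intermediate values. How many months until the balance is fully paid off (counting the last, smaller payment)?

Monthly rate r = 22.4%/12 = 1.86667% = 0.0186667.
While 3.5% of the post-interest balance exceeds €15.00, each month B ← (B·(1+r))·(1 − 0.035), i.e. B shrinks by the factor (1+r)·0.965 = 0.98301.
This holds for months 1–21. Entering month 22 the balance is €418.70; 3.5% of the post-interest balance is now below €15.00, so the flat €15.00 minimum applies from here.
From month 22 a fixed €15.00 at rate r clears €418.70 in 40 more payments. Total: 21 + 40 = 61 months.

61 months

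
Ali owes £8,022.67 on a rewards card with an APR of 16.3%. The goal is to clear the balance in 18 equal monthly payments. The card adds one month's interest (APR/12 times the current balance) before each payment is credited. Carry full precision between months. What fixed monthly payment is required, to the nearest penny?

£505.41

Monthly rate r = 16.3%/12 = 1.35833% = 0.0135833.
Level-payment amortization: P = B₀·r / (1 − (1+r)^(−n)) = 8022.67·0.0135833 / (1 − 1.01358^(−18)).
Denominator 1 − (1+r)^(−18) = 0.215614228.
P = 108.975 / 0.215614228 ≈ 505.41.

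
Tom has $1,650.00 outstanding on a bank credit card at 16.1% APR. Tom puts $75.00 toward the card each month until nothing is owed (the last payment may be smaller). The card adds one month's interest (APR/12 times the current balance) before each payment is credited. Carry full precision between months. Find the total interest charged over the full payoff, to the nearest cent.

$318.55

Monthly rate r = 16.1%/12 = 1.34167% = 0.0134167.
Payoff takes n = ⌈−ln(1 − rB₀/P)/ln(1+r)⌉ = ⌈26.246⌉ = 27 payments; the last is $18.55.
Total paid = 26·$75.00 + $18.55 = $1,968.55.
Total interest = total paid − principal = $1,968.55 − $1,650.00 = $318.55.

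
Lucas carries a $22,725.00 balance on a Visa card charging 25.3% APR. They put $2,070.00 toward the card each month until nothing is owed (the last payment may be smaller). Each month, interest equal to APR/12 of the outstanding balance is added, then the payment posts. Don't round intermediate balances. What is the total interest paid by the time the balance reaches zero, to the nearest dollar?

$3,399

Monthly rate r = 25.3%/12 = 2.10833% = 0.0210833.
Payoff takes n = ⌈−ln(1 − rB₀/P)/ln(1+r)⌉ = ⌈12.618⌉ = 13 payments; the last is $1,284.02.
Total paid = 12·$2,070.00 + $1,284.02 = $26,124.02.
Total interest = total paid − principal = $26,124.02 − $22,725.00 = $3,399.02.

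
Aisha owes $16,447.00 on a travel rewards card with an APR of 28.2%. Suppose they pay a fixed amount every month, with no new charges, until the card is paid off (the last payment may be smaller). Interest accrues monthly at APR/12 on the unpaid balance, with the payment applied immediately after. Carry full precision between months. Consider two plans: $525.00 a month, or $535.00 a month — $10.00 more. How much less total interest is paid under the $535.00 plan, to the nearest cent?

Monthly rate r = 28.2%/12 = 2.35% = 0.0235.
At $525.00/mo: n = ⌈−ln(1 − rB₀/P)/ln(1+r)⌉ = 58 payments (last $194.83); total interest = total paid − $16,447.00 = $13,672.83.
At $535.00/mo: 56 payments (last $96.85); total interest $13,074.85.
Interest saved = $13,672.83 − $13,074.85 = $597.98.

$597.98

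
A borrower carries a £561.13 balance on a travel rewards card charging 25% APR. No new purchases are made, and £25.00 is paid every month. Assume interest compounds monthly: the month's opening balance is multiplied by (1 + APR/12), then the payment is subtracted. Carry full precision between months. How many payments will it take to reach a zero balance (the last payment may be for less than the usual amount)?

Monthly rate r = 25%/12 = 2.08333% = 0.0208333.
Recurrence: B ← B·(1+r) − £25.00.
Month 1: interest £11.69; balance after payment £547.82.
Month 2: interest £11.41; balance after payment £534.23.
Closed form: n = −ln(1 − rB₀/P)/ln(1+r) = −ln(0.53239)/ln(1.02083) ≈ 30.572, so the balance reaches zero during payment 31.

31 months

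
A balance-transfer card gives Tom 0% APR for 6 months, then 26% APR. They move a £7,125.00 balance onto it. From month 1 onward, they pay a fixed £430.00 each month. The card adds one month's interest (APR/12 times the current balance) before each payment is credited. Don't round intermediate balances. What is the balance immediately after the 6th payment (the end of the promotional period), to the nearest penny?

Promo months 1–6 at r₀ = 0%/12 = 0; months 7+ at r₁ = 26%/12 = 0.0216667.
After month 6 (no interest yet): B = £7,125.00 − 6·£430.00 = £4,545.00.

£4,545.00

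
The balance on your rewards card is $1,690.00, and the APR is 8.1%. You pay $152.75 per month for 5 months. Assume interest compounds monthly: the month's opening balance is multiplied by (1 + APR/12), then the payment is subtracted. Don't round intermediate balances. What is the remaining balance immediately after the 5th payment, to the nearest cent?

Monthly rate r = 8.1%/12 = 0.675% = 0.00675.
Each month: B ← B·(1+r) − $152.75.
Month 1: interest $11.41; balance after payment $1,548.66.
Month 2: interest $10.45; balance after payment $1,406.36.
Month 3: interest $9.49; balance after payment $1,263.10.
Month 4: interest $8.53; balance after payment $1,118.88.
Month 5: interest $7.55; balance after payment $973.68.

$973.68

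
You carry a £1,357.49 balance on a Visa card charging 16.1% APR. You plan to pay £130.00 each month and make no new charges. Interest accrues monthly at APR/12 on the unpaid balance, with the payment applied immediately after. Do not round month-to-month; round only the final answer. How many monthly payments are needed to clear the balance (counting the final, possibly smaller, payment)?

Monthly rate r = 16.1%/12 = 1.34167% = 0.0134167.
Recurrence: B ← B·(1+r) − £130.00.
Month 1: interest £18.21; balance after payment £1,245.70.
Month 2: interest £16.71; balance after payment £1,132.42.
Closed form: n = −ln(1 − rB₀/P)/ln(1+r) = −ln(0.8599)/ln(1.01342) ≈ 11.325, so the balance reaches zero during payment 12.

12 payments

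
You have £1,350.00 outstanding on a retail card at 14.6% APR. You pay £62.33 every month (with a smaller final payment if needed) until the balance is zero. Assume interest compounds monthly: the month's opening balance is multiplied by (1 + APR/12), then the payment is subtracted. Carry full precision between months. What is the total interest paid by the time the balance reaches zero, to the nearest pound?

Monthly rate r = 14.6%/12 = 1.21667% = 0.0121667.
Payoff takes n = ⌈−ln(1 − rB₀/P)/ln(1+r)⌉ = ⌈25.293⌉ = 26 payments; the last is £18.31.
Total paid = 25·£62.33 + £18.31 = £1,576.56.
Total interest = total paid − principal = £1,576.56 − £1,350.00 = £226.56.

£227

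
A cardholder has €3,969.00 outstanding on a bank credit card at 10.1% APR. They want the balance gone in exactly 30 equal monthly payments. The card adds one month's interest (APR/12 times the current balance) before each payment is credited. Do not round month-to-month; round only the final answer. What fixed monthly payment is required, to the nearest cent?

€150.26

Monthly rate r = 10.1%/12 = 0.841667% = 0.00841667.
Level-payment amortization: P = B₀·r / (1 − (1+r)^(−n)) = 3969.00·0.00841667 / (1 − 1.00842^(−30)).
Denominator 1 − (1+r)^(−30) = 0.222322466.
P = 33.4057 / 0.222322466 ≈ 150.26.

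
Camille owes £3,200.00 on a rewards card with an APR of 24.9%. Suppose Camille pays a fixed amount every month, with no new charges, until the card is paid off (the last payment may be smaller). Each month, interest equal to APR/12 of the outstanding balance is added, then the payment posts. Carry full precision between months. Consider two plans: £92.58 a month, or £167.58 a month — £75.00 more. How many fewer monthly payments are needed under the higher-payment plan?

37 fewer payments

Monthly rate r = 24.9%/12 = 2.075% = 0.02075.
At £92.58/mo: n = ⌈−ln(1 − rB₀/P)/ln(1+r)⌉ = 62 payments (last £46.58); total interest = total paid − £3,200.00 = £2,493.96.
At £167.58/mo: 25 payments (last £95.53); total interest £917.45.
Payments saved = 62 − 25 = 37.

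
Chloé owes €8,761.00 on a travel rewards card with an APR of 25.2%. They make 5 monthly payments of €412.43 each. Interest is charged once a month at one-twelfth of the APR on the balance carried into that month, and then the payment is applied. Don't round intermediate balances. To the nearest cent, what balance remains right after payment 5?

€7,569.76

Monthly rate r = 25.2%/12 = 2.1% = 0.021.
Each month: B ← B·(1+r) − €412.43.
Month 1: interest €183.98; balance after payment €8,532.55.
Month 2: interest €179.18; balance after payment €8,299.30.
Month 3: interest €174.29; balance after payment €8,061.16.
Month 4: interest €169.28; balance after payment €7,818.01.
Month 5: interest €164.18; balance after payment €7,569.76.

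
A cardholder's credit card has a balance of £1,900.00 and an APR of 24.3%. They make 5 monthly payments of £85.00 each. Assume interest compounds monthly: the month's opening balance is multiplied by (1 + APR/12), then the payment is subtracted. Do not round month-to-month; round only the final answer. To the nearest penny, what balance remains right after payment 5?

£1,657.76

Monthly rate r = 24.3%/12 = 2.025% = 0.02025.
Each month: B ← B·(1+r) − £85.00.
Month 1: interest £38.48; balance after payment £1,853.47.
Month 2: interest £37.53; balance after payment £1,806.01.
Month 3: interest £36.57; balance after payment £1,757.58.
Month 4: interest £35.59; balance after payment £1,708.17.
Month 5: interest £34.59; balance after payment £1,657.76.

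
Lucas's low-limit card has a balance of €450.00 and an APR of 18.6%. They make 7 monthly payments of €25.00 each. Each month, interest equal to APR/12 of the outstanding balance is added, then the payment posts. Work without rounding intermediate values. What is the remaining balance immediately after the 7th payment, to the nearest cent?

€317.80

Monthly rate r = 18.6%/12 = 1.55% = 0.0155.
Each month: B ← B·(1+r) − €25.00.
Month 1: interest €6.98; balance after payment €431.98.
Month 2: interest €6.70; balance after payment €413.67.
Month 3: interest €6.41; balance after payment €395.08.
Month 4: interest €6.12; balance after payment €376.21.
Month 5: interest €5.83; balance after payment €357.04.
Month 6: interest €5.53; balance after payment €337.57.
Month 7: interest €5.23; balance after payment €317.80.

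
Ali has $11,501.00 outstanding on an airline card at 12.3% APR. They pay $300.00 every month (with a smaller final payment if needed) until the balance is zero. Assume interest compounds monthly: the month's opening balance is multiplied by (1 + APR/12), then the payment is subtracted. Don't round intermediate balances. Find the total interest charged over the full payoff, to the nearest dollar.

$3,183

Monthly rate r = 12.3%/12 = 1.025% = 0.01025.
Payoff takes n = ⌈−ln(1 − rB₀/P)/ln(1+r)⌉ = ⌈48.946⌉ = 49 payments; the last is $283.96.
Total paid = 48·$300.00 + $283.96 = $14,683.96.
Total interest = total paid − principal = $14,683.96 − $11,501.00 = $3,182.96.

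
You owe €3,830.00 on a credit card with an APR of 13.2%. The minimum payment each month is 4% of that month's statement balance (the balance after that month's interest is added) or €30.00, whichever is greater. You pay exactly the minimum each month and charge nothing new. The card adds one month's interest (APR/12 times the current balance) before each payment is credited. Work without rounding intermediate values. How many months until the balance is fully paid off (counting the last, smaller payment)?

84 months

Monthly rate r = 13.2%/12 = 1.1% = 0.011.
While 4% of the post-interest balance exceeds €30.00, each month B ← (B·(1+r))·(1 − 0.04), i.e. B shrinks by the factor (1+r)·0.96 = 0.97056.
This holds for months 1–55. Entering month 56 the balance is €740.34; 4% of the post-interest balance is now below €30.00, so the flat €30.00 minimum applies from here.
From month 56 a fixed €30.00 at rate r clears €740.34 in 29 more payments. Total: 55 + 29 = 84 months.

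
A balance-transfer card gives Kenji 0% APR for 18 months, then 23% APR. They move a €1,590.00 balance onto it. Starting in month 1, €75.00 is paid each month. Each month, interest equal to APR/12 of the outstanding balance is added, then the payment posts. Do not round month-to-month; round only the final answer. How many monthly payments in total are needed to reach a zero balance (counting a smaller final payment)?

Promo months 1–18 at r₀ = 0%/12 = 0; months 19+ at r₁ = 23%/12 = 0.0191667.
After month 18 (no interest yet): B = €1,590.00 − 18·€75.00 = €240.00.
Then at r₁ with €75.00/mo: n₂ = −ln(1 − r₁·B/P)/ln(1+r₁) ≈ 3.33 → 4 more payments.

22 payments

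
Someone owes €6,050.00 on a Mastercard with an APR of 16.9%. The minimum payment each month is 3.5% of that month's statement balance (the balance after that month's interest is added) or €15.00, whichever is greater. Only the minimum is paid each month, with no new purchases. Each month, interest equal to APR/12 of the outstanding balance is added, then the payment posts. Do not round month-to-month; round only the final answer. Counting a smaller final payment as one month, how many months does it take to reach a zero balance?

160 months

Monthly rate r = 16.9%/12 = 1.40833% = 0.0140833.
While 3.5% of the post-interest balance exceeds €15.00, each month B ← (B·(1+r))·(1 − 0.035), i.e. B shrinks by the factor (1+r)·0.965 = 0.97859.
This holds for months 1–123. Entering month 124 the balance is €422.35; 3.5% of the post-interest balance is now below €15.00, so the flat €15.00 minimum applies from here.
From month 124 a fixed €15.00 at rate r clears €422.35 in 37 more payments. Total: 123 + 37 = 160 months.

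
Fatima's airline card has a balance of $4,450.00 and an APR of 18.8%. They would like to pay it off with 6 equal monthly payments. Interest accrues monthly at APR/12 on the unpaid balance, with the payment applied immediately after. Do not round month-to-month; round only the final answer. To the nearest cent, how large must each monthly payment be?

Monthly rate r = 18.8%/12 = 1.56667% = 0.0156667.
Level-payment amortization: P = B₀·r / (1 − (1+r)^(−n)) = 4450.00·0.0156667 / (1 − 1.01567^(−6)).
Denominator 1 − (1+r)^(−6) = 0.0890536438.
P = 69.7167 / 0.0890536438 ≈ 782.86.

$782.86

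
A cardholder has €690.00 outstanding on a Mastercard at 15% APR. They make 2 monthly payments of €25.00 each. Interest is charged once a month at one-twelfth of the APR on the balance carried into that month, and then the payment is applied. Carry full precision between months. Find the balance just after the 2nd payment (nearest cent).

Monthly rate r = 15%/12 = 1.25% = 0.0125.
Each month: B ← B·(1+r) − €25.00.
Month 1: interest €8.62; balance after payment €673.62.
Month 2: interest €8.42; balance after payment €657.05.

€657.05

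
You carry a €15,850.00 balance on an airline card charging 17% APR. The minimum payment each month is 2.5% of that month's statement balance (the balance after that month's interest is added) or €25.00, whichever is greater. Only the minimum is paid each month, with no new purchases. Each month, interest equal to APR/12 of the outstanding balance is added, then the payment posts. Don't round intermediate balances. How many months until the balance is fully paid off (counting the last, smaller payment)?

306 months

Monthly rate r = 17%/12 = 1.41667% = 0.0141667.
While 2.5% of the post-interest balance exceeds €25.00, each month B ← (B·(1+r))·(1 − 0.025), i.e. B shrinks by the factor (1+r)·0.975 = 0.98881.
This holds for months 1–247. Entering month 248 the balance is €984.41; 2.5% of the post-interest balance is now below €25.00, so the flat €25.00 minimum applies from here.
From month 248 a fixed €25.00 at rate r clears €984.41 in 59 more payments. Total: 247 + 59 = 306 months.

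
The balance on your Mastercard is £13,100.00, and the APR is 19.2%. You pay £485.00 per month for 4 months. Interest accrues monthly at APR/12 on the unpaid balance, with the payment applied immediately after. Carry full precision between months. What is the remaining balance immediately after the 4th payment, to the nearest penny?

£11,971.68

Monthly rate r = 19.2%/12 = 1.6% = 0.016.
Each month: B ← B·(1+r) − £485.00.
Month 1: interest £209.60; balance after payment £12,824.60.
Month 2: interest £205.19; balance after payment £12,544.79.
Month 3: interest £200.72; balance after payment £12,260.51.
Month 4: interest £196.17; balance after payment £11,971.68.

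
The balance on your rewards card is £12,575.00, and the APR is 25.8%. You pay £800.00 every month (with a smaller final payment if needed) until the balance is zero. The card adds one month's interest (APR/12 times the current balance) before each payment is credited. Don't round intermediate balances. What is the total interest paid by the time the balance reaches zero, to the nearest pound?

£2,937

Monthly rate r = 25.8%/12 = 2.15% = 0.0215.
Payoff takes n = ⌈−ln(1 − rB₀/P)/ln(1+r)⌉ = ⌈19.388⌉ = 20 payments; the last is £312.22.
Total paid = 19·£800.00 + £312.22 = £15,512.22.
Total interest = total paid − principal = £15,512.22 − £12,575.00 = £2,937.22.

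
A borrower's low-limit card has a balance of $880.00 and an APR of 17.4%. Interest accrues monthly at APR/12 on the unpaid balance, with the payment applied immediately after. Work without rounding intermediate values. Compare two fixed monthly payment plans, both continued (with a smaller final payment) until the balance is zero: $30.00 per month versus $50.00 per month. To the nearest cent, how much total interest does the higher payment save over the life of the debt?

$131.04

Monthly rate r = 17.4%/12 = 1.45% = 0.0145.
At $30.00/mo: n = ⌈−ln(1 − rB₀/P)/ln(1+r)⌉ = 39 payments (last $14.48); total interest = total paid − $880.00 = $274.48.
At $50.00/mo: 21 payments (last $23.44); total interest $143.44.
Interest saved = $274.48 − $143.44 = $131.04.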